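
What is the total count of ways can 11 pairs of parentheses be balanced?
58,786

Explanation: Using the Catalan number formula: C_n = C(2n, n) / (n+1)
C_11 = C(22, 11) / (11+1)
     = 705432 / 12
     = 58,786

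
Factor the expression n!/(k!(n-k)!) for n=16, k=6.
This is the binomial coefficient C(16,6) = 8,008.

Answer: C(16,6) = 8,008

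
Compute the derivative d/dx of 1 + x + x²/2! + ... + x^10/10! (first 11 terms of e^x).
Differentiating term by term gives the first 10 terms of e^x.
Final answer: 1 + x + x²/2! + ... + x^9/9!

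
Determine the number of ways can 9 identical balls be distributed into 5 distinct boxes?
715
C(9+5-1, 5-1) = C(13, 4) = 715.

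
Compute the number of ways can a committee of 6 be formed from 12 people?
924

Explanation: C(12,6) = 12! / (6! × (12-6)!)
         = 12! / (6! × 6!)
         = 924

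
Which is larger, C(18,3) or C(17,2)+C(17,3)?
By Pascal's identity: C(18,3) = C(17,2)+C(17,3) = 816. Equal.
Final answer: Equal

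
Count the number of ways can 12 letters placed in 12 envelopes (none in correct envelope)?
176,214,841
Using D(n) = (n-1)[D(n-1) + D(n-2)]:
D(12) = (12-1) × [D(11) + D(10)]
      = 11 × [14684570 + 1334961]
      = 11 × 16019531
      = 176,214,841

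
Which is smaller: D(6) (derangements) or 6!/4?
6!/4

Working:
D(6) = (6-1)·[D(5) + D(4)] = 5·[44 + 9] = 265; 6!/4 = 720/4 = 180.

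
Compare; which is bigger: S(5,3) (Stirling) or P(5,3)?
P(5,3)

Explanation: S(5,3) = 3·S(4,3) + S(4,2) = 3·6 + 7 = 25; P(5,3) = 60.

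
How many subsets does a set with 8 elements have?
256

Each element can be included or excluded: 2^8 = 256.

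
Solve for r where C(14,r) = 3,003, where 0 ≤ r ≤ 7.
C(14,r) is increasing for 0 ≤ r ≤ 7. Stepping up (C(14,r+1) = C(14,r)·(14−r)/(r+1)): C(14,1) = 14, C(14,2) = 91, C(14,3) = 364, C(14,4) = 1,001, C(14,5) = 2,002, C(14,6) = 3,003 ✓. So r = 6.

Answer: 6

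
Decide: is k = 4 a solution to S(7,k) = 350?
Yes
S(7,4) = 4·S(6,4) + S(6,3) = 4·65 + 90 = 350, which equals 350.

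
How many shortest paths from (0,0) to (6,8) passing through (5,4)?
630

Solution: To (5,4): C(9,5)=126. From there: C(5,1)=5. Total: 630.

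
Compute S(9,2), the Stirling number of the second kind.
255

Solution: Using the Stirling recurrence: S(n,k) = k·S(n-1,k) + S(n-1,k-1)
S(9,2) = 2·S(8,2) + S(8,1)
         = 2·127 + 1
         = 254 + 1
         = 255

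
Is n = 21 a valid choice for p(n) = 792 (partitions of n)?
Yes

Solution: Pentagonal recurrence p(n) = p(n−1) + p(n−2) − p(n−5) − p(n−7) + …: p(21) = p(20) + p(19) − p(16) − p(14) + p(9) + p(6) = 627 + 490 − 231 − 135 + 30 + 11 = 792, which equals 792.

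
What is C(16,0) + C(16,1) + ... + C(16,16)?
65,536

Sum of binomial coefficients = 2^16 = 65,536.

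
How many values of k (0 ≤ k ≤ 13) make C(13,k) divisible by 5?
2

Checking C(13,k) mod 5 for k = 0..13: divisible at k = 4, 9. That's 2 values.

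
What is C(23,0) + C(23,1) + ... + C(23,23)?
8,388,608

Explanation: Sum of binomial coefficients = 2^23 = 8,388,608.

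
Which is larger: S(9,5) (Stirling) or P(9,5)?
S(9,5) = 5·S(8,5) + S(8,4) = 5·1,050 + 1,701 = 6,951; P(9,5) = 15,120.

Answer: P(9,5)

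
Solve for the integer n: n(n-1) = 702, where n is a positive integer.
27

Reasoning: n² − n − 702 = 0, so n = (1 ± √(1 + 4·702))/2 = (1 ± √2,809)/2 = (1 ± 53)/2, i.e. n = 27 or n = -26. Taking the positive root, n = 27 (check: 27×26 = 702).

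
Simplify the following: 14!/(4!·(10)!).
1,001

Reasoning: This is C(14,4) = 1,001.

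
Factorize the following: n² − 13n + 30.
Seek roots whose sum is 13 and product is 30: (3, 10). So n² − 13n + 30 = (n − 3)(n − 10).

Answer: (n − 3)(n − 10)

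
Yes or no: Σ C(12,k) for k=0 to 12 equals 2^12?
Yes
Binomial theorem: Σ C(12,k) = (1+1)^12 = 2^12 = 4,096; RHS 2^12 = 4,096.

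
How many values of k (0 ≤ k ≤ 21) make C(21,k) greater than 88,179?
Row 21 is unimodal and symmetric about k=21/2. C(21,6)=54,264 ≤ 88,179; C(21,7)=116,280 > 88,179; by symmetry C(21,k) > 88,179 for k = 7..14. That's 14 - 7 + 1 = 8 values.
Final answer: 8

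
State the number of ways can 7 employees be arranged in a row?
5,040

Reasoning: Arrangements of 7 distinct objects: 7! = 5,040.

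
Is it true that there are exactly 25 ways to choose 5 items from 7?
False

C(7,5) = 21 ≠ 25.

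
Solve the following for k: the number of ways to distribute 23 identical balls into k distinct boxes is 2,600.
4

Explanation: Stars and bars: the count is C(23+k−1, k−1), increasing in k. k=2: C(24,1) = 24, k=3: C(25,2) = 300, k=4: C(26,3) = 2,600 ✓. So k = 4.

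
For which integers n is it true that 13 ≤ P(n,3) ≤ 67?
4, 5

Reasoning: P(3,3)=6; P(4,3)=24; P(5,3)=60; P(6,3)=120. So valid n = 4, 5.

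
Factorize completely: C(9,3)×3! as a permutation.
P(9,3)
C(9,3)×3! = [9!/(3!(6)!)]×3! = 9!/(6)! = P(9,3) = 504.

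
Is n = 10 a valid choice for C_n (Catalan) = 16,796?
Yes

Solution: C_10 = C(20,10)/(10+1) = 184,756/11 = 16,796, which equals 16,796.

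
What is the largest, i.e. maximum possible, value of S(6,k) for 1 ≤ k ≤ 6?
Row S(6,k) for k = 1..6 (via S(n,k) = k·S(n−1,k) + S(n−1,k−1)): 1, 31, 90, 65, 15, 1. The row is unimodal; maximum at k = 3: 90.

Answer: 90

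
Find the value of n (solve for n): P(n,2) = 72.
9

Solution: P(n,2) = n(n−1) is increasing in n; n(n−1) ≈ (n−0.5)^2 = 72 gives n ≈ 9.0. Check: P(7,2) = 42, P(8,2) = 56, P(9,2) = 72 ✓. So n = 9.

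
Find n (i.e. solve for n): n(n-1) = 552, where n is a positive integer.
24

Explanation: n² − n − 552 = 0, so n = (1 ± √(1 + 4·552))/2 = (1 ± √2,209)/2 = (1 ± 47)/2, i.e. n = 24 or n = -23. Taking the positive root, n = 24 (check: 24×23 = 552).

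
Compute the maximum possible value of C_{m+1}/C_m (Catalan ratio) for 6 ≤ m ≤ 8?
17/5

Solution: C_{m+1}/C_m = 2(2m+1)/(m+2), which increases with m. Maximum at m = 8: 2·17/10 = 17/5.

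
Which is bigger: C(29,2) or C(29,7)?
C(29,7)

Working:
C(29,2)=406, C(29,7)=1,560,780.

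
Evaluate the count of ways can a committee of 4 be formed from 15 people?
1,365

Explanation: C(15,4) = 15! / (4! × (15-4)!)
         = 15! / (4! × 11!)
         = 1,365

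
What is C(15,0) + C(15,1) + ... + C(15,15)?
Sum of binomial coefficients = 2^15 = 32,768.

Answer: 32,768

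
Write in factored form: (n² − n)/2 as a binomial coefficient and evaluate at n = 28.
C(n,2); C(28,2) = 378

Reasoning: (n² − n)/2 = n(n−1)/2 = C(n,2). At n = 28: C(28,2) = 378.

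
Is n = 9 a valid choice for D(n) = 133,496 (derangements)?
Yes

Reasoning: D(9) = (9-1)·[D(8) + D(7)] = 8·[14,833 + 1,854] = 133,496, which equals 133,496.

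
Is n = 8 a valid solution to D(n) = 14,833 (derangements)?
Yes

Explanation: D(8) = (8-1)·[D(7) + D(6)] = 7·[1,854 + 265] = 14,833, which equals 14,833.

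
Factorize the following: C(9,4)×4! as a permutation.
P(9,4)

Reasoning: C(9,4)×4! = [9!/(4!(5)!)]×4! = 9!/(5)! = P(9,4) = 3,024.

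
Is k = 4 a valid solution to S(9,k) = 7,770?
Yes

Reasoning: S(9,4) = 4·S(8,4) + S(8,3) = 4·1,701 + 966 = 7,770, which equals 7,770.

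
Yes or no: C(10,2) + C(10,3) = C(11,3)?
Yes

Explanation: Pascal's identity: LHS = 45 + 120 = 165; RHS = C(11,3) = 165. Both sides agree, so the statement holds.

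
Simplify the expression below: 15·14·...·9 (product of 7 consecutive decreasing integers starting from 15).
This is P(15,7) = 15!/(8)! = 32,432,400.
Final answer: 32,432,400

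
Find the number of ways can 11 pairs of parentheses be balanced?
58,786

Reasoning: Using the Catalan number formula: C_n = C(2n, n) / (n+1)
C_11 = C(22, 11) / (11+1)
     = 705432 / 12
     = 58,786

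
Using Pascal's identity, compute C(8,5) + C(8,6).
C(8,5) + C(8,6) = C(9,6) = 84.

Answer: 84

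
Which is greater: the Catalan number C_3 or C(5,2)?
C(5,2)

Explanation: C_3 = C(6,3)/(3+1) = 20/4 = 5; C(5,2) = 10.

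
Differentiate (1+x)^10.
Using the power rule: d/dx (1+x)^10 = 10(1+x)^{9}.
Final answer: 10(1+x)^9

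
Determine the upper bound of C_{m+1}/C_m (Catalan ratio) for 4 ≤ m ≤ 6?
13/4

Reasoning: C_{m+1}/C_m = 2(2m+1)/(m+2), which increases with m. Maximum at m = 6: 2·13/8 = 13/4.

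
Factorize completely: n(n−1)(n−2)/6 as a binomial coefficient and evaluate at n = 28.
C(n,3); C(28,3) = 3,276

Reasoning: n(n−1)(n−2)/6 = n!/(3!(n−3)!) = C(n,3). At n = 28: C(28,3) = 3,276.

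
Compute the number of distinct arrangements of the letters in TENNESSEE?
3,780
Word has 9 letters (T=1, E=4, N=2, S=2). Arrangements: 9!/Π(k!) = 3,780.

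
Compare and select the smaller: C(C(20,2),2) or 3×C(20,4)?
3×C(20,4)

Explanation: C(C(20,2),2)=17,955, 3×C(20,4)=14,535.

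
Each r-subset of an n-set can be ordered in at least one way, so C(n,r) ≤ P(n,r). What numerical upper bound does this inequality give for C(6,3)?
120

Explanation: P(6,3) = 6·5·4 = 120, so C(6,3) ≤ 120. (The bound is loose by a factor of 3! = 6: C(6,3) = 120/6 = 20.)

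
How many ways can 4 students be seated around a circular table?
6

Circular arrangements: (4-1)! = 6.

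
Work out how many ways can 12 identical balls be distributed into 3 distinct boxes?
91

Explanation: C(12+3-1, 3-1) = C(14, 2) = 91.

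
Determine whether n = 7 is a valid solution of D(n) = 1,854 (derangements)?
D(7) = (7-1)·[D(6) + D(5)] = 6·[265 + 44] = 1,854, which equals 1,854.

Answer: Yes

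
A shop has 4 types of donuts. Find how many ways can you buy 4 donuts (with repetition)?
35

Stars and bars: C(4+4-1, 4) = C(7, 4) = 35.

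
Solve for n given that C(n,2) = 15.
6

Solution: C(n,2) = n(n−1)/2! is increasing in n, and n(n−1) = 2!·15 = 30 ≈ (n−0.5)^2 gives n ≈ 6.0. Check: C(4,2) = 6, C(5,2) = 10, C(6,2) = 15 ✓. So n = 6.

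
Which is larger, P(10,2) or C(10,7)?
P(10,2)=90, C(10,7)=120.
Final answer: C(10,7)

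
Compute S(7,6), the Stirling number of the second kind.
21

Working:
Using the Stirling recurrence: S(n,k) = k·S(n-1,k) + S(n-1,k-1)
S(7,6) = 6·S(6,6) + S(6,5)
         = 6·1 + 15
         = 6 + 15
         = 21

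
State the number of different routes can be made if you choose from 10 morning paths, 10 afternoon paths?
By the multiplication principle: 10 × 10 = 100.
Final answer: 100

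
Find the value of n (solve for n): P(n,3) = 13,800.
25

P(n,3) = n(n−1)(n−2) is increasing in n; n(n−1)(n−2) ≈ (n−1)^3 = 13,800 gives n ≈ 25.0. Check: P(23,3) = 10,626, P(24,3) = 12,144, P(25,3) = 13,800 ✓. So n = 25.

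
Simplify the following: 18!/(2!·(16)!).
153

This is C(18,2) = 153.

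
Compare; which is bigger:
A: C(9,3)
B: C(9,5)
B

Reasoning: A=C(9,3)=84, B=C(9,5)=126.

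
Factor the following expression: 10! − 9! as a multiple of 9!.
9 × 9! = 3,265,920

Reasoning: 10! − 9! = 10·9! − 9! = (10 − 1)·9! = 9 × 9! = 3,265,920.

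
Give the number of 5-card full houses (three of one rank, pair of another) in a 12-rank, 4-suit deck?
3,168

Solution: Triple rank: 12. Triple suits: C(4,3)=4. Pair rank: 11. Pair suits: C(4,2)=6. Total: 3,168.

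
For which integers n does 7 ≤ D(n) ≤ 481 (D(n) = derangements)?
4, 5, 6

Working:
Using D(n) = (n−1)[D(n−1) + D(n−2)] with D(1)=0, D(2)=1: D(3)=2; D(4)=9; D(5)=44; D(6)=265; D(7)=1,854. So valid n = 4, 5, 6.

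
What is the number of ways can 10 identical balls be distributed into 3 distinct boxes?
66

C(10+3-1, 3-1) = C(12, 2) = 66.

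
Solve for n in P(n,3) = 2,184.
P(n,3) = n(n−1)(n−2) is increasing in n; n(n−1)(n−2) ≈ (n−1)^3 = 2,184 gives n ≈ 14.0. Check: P(12,3) = 1,320, P(13,3) = 1,716, P(14,3) = 2,184 ✓. So n = 14.
Final answer: 14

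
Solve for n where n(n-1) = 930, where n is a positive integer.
31

Solution: n² − n − 930 = 0, so n = (1 ± √(1 + 4·930))/2 = (1 ± √3,721)/2 = (1 ± 61)/2, i.e. n = 31 or n = -30. Taking the positive root, n = 31 (check: 31×30 = 930).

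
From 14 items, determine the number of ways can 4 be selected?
1,001

C(14,4) = 14! / (4! × (14-4)!)
         = 14! / (4! × 10!)
         = 1,001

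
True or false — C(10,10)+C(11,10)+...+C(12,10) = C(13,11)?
True
Hockey stick identity gives Σ = C(13,11) = 78; RHS C(13,11) = 78.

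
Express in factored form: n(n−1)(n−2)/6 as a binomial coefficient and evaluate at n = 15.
C(n,3); C(15,3) = 455

Working:
n(n−1)(n−2)/6 = n!/(3!(n−3)!) = C(n,3). At n = 15: C(15,3) = 455.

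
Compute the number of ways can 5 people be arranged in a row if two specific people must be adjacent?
48

Explanation: Treat pair as unit: (5-1)! arrangements × 2 internal orders = 48.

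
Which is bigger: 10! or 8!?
10!

Solution: 10!=3,628,800, 8!=40,320. 10! > 8!.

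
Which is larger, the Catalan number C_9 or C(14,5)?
C_9 = C(18,9)/(9+1) = 48,620/10 = 4,862; C(14,5) = 2,002.
Final answer: C_9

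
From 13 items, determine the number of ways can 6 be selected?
1,716

C(13,6) = 13! / (6! × (13-6)!)
         = 13! / (6! × 7!)
         = 1,716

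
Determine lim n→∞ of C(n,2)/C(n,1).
C(n,2)/C(n,1) = (n-1)/2 → ∞ as n → ∞.
Final answer: ∞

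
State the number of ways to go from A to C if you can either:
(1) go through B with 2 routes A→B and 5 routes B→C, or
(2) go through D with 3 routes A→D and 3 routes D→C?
19

Solution: Route via B: 2×5=10. Route via D: 3×3=9. Total: 19.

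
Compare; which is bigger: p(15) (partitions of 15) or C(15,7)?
C(15,7)
Pentagonal recurrence p(n) = p(n−1) + p(n−2) − p(n−5) − p(n−7) + …: p(15) = p(14) + p(13) − p(10) − p(8) + p(3) + p(0) = 135 + 101 − 42 − 22 + 3 + 1 = 176; C(15,7) = 6,435.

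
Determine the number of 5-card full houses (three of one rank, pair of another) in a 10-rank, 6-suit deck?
27,000

Reasoning: Triple rank: 10. Triple suits: C(6,3)=20. Pair rank: 9. Pair suits: C(6,2)=15. Total: 27,000.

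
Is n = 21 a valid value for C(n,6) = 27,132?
No

Reasoning: C(21,6) = 21·20·19·18·17·16/6! = 39,070,080/720 = 54,264, which does not equal 27,132.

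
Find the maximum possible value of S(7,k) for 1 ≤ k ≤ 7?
Row S(7,k) for k = 1..7 (via S(n,k) = k·S(n−1,k) + S(n−1,k−1)): 1, 63, 301, 350, 140, 21, 1. The row is unimodal; maximum at k = 4: 350.

Answer: 350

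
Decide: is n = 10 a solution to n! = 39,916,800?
10! = 10·9! = 10·362,880 = 3,628,800, which does not equal 39,916,800.
Final answer: No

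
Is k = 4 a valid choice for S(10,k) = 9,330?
S(10,4) = 4·S(9,4) + S(9,3) = 4·7,770 + 3,025 = 34,105, which does not equal 9,330.

Answer: No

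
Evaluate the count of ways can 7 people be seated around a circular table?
720

Explanation: Circular arrangements: (7-1)! = 720.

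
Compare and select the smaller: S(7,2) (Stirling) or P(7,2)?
P(7,2)

Working:
S(7,2) = 2·S(6,2) + S(6,1) = 2·31 + 1 = 63; P(7,2) = 42.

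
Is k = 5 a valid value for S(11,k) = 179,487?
S(11,5) = 5·S(10,5) + S(10,4) = 5·42,525 + 34,105 = 246,730, which does not equal 179,487.

Answer: No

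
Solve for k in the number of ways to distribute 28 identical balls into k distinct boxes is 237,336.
6

Reasoning: Stars and bars: the count is C(28+k−1, k−1), increasing in k. k=4: C(31,3) = 4,495, k=5: C(32,4) = 35,960, k=6: C(33,5) = 237,336 ✓. So k = 6.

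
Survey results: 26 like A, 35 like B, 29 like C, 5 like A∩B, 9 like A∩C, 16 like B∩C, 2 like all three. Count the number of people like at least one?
|A∪B∪C| = 26+35+29-5-9-16+2 = 62.

Answer: 62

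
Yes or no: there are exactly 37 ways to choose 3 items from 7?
No

C(7,3) = 35 ≠ 37.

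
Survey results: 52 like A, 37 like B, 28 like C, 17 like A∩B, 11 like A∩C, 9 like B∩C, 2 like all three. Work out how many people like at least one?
82

Solution: |A∪B∪C| = 52+37+28-17-11-9+2 = 82.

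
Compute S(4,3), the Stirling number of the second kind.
6

Reasoning: Using the Stirling recurrence: S(n,k) = k·S(n-1,k) + S(n-1,k-1)
S(4,3) = 3·S(3,3) + S(3,2)
         = 3·1 + 3
         = 3 + 3
         = 6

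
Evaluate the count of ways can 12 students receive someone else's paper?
176,214,841

Explanation: Using D(n) = (n-1)[D(n-1) + D(n-2)]:
D(12) = (12-1) × [D(11) + D(10)]
      = 11 × [14684570 + 1334961]
      = 11 × 16019531
      = 176,214,841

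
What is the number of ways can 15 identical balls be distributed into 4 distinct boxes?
816

Explanation: C(15+4-1, 4-1) = C(18, 3) = 816.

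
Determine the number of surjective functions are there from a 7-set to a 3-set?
1,806

Onto functions = 3! × S(7,3)
First compute S(7,3) via recurrence:
Using the Stirling recurrence: S(n,k) = k·S(n-1,k) + S(n-1,k-1)
S(7,3) = 3·S(6,3) + S(6,2)
         = 3·90 + 31
         = 270 + 31
         = 301
Then: 6 × 301 = 1,806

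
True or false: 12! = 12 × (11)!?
By definition n! = n × (n-1)!, so 12! = 12 × 11!.
Final answer: True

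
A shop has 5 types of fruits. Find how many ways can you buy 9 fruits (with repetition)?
Stars and bars: C(9+5-1, 9) = C(13, 9) = 715.

Answer: 715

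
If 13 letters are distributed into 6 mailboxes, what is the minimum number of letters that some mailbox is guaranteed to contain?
3

Pigeonhole: ⌈13/6⌉ = 3.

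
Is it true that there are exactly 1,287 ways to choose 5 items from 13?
True
C(13,5) = 1,287.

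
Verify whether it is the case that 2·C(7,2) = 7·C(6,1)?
True

Reasoning: Absorption identity k·C(n,k) = n·C(n-1,k-1). LHS = 2·21 = 42; RHS = 7·6 = 42.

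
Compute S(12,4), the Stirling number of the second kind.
611,501

Explanation: Using the Stirling recurrence: S(n,k) = k·S(n-1,k) + S(n-1,k-1)
S(12,4) = 4·S(11,4) + S(11,3)
         = 4·145750 + 28501
         = 583000 + 28501
         = 611,501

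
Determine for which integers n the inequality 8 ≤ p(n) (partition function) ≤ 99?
6, 7, 8, 9, 10, 11, 12

Reasoning: Tabulating p(n) via p(n) = p(n−1) + p(n−2) − p(n−5) − p(n−7) + …: p(5)=7; p(6)=11; p(7)=15; p(8)=22; p(9)=30; p(10)=42; p(11)=56; p(12)=77; p(13)=101. So valid n = 6, 7, 8, 9, 10, 11, 12.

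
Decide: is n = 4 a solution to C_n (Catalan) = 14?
Yes

Working:
C_4 = C(8,4)/(4+1) = 70/5 = 14, which equals 14.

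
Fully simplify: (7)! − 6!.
(7)! − 6! = (7)·6! − 6! = (7−1)·6! = 6·6! = 4,320.
Final answer: 4,320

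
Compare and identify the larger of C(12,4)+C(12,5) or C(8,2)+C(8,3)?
C(12,4)+C(12,5)
First=1,287, Second=84.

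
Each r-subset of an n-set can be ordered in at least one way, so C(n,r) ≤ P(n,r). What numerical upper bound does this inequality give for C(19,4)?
P(19,4) = 19·18·17·16 = 93,024, so C(19,4) ≤ 93,024. (The bound is loose by a factor of 4! = 24: C(19,4) = 93,024/24 = 3,876.)

Answer: 93,024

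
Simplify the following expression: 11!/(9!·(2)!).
This is C(11,9) = 55.
Final answer: 55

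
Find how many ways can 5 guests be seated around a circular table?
Circular arrangements: (5-1)! = 24.
Final answer: 24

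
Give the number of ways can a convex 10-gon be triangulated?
Using the Catalan number formula: C_n = C(2n, n) / (n+1)
C_8 = C(16, 8) / (8+1)
     = 12870 / 9
     = 1,430

Answer: 1,430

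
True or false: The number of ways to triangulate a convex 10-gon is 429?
False

Triangulations of a convex 10-gon are counted by the Catalan number C_8: C_8 = C(16,8)/(8+1) = 12,870/9 = 1,430.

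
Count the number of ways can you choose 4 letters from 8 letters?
70

Solution: C(8,4) = 8! / (4! × (8-4)!)
         = 8! / (4! × 4!)
         = 70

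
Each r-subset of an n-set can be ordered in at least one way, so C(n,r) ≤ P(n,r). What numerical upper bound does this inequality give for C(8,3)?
336
P(8,3) = 8·7·6 = 336, so C(8,3) ≤ 336. (The bound is loose by a factor of 3! = 6: C(8,3) = 336/6 = 56.)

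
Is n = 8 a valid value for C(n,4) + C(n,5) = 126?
Yes
C(8,4) + C(8,5) = 70 + 56 = 126, which equals 126.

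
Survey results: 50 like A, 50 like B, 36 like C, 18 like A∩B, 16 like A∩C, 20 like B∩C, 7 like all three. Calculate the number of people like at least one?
|A∪B∪C| = 50+50+36-18-16-20+7 = 89.
Final answer: 89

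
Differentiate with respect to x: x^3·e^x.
Product rule: d/dx[x^3]·e^x + x^3·d/dx[e^x] = 3x^{2}e^x + x^3e^x.
Final answer: (3x^2 + x^3)e^x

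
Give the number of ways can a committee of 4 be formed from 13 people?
715

Working:
C(13,4) = 13! / (4! × (13-4)!)
         = 13! / (4! × 9!)
         = 715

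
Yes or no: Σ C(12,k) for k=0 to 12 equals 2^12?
Yes

Explanation: Binomial theorem: Σ C(12,k) = (1+1)^12 = 2^12 = 4,096; RHS 2^12 = 4,096.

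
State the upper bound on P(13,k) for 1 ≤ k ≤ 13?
6,227,020,800

Explanation: P(13,k) increases in k, so maximum at k = 13: 13! = 6,227,020,800.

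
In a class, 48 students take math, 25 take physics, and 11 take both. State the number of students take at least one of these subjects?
62
|A∪B| = |A|+|B|-|A∩B| = 48+25-11 = 62.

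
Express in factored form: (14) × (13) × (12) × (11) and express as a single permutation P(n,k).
P(14,4) = 14!/(10)!

Solution: Product of 4 consecutive descending integers starting at 14: P(14,4) = 14!/10! = 24,024.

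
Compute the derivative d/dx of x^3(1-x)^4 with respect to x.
3x^2(1-x)^4 - 4x^3(1-x)^3

Working:
Product rule: 3x^{2}(1-x)^{4} + x^3·(-4)(1-x)^{3}.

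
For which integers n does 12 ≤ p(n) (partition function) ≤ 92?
Tabulating p(n) via p(n) = p(n−1) + p(n−2) − p(n−5) − p(n−7) + …: p(6)=11; p(7)=15; p(8)=22; p(9)=30; p(10)=42; p(11)=56; p(12)=77; p(13)=101. So valid n = 7, 8, 9, 10, 11, 12.
Final answer: 7, 8, 9, 10, 11, 12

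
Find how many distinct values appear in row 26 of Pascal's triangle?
14

Working:
Row 26 has entries C(26,0)..C(26,26); by symmetry C(26,k)=C(26,26-k), giving 14 distinct values.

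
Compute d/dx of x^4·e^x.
(4x^3 + x^4)e^x

Solution: Product rule: d/dx[x^4]·e^x + x^4·d/dx[e^x] = 4x^{3}e^x + x^4e^x.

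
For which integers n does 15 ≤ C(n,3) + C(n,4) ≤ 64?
C(4,3)+C(4,4)=5; C(5,3)+C(5,4)=15; C(6,3)+C(6,4)=35; C(7,3)+C(7,4)=70. So valid n = 5, 6.
Final answer: 5, 6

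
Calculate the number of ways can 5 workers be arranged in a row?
120

Arrangements of 5 distinct objects: 5! = 120.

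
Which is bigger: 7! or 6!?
7!=5,040, 6!=720. 7! > 6!.

Answer: 7!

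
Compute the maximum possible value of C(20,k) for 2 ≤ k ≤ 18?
184,756

Explanation: C(20,k) is maximised at the centre of the row: C(20,10) = 184,756.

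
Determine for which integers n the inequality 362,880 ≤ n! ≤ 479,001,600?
n! is strictly increasing; 9! = 362,880 and 12! = 479,001,600, so valid n = 9, 10, 11, 12.

Answer: 9, 10, 11, 12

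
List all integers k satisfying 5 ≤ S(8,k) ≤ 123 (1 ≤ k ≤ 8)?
7

S(8,1)=1; S(8,2)=127; S(8,3)=966; S(8,4)=1,701; S(8,5)=1,050; S(8,6)=266; S(8,7)=28; S(8,8)=1. So valid k = 7.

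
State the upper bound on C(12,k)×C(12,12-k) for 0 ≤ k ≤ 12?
C(12,k)·C(12,12-k) = C(12,k)², maximised at the centre k = 6: C(12,6)² = 853,776.

Answer: 853,776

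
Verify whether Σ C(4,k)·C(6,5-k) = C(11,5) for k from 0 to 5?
False

Working:
Vandermonde's identity gives C(10,5) = 252; RHS C(11,5) = 462.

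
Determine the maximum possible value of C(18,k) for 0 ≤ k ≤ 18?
Maximum at k = 9: C(18,9) = 48,620.
Final answer: 48,620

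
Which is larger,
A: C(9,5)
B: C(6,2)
A

Reasoning: A=C(9,5)=126, B=C(6,2)=15.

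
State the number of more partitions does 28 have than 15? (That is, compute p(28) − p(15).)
3,542

Reasoning: Pentagonal recurrence p(n) = p(n−1) + p(n−2) − p(n−5) − p(n−7) + …: p(28) = p(27) + p(26) − p(23) − p(21) + p(16) + p(13) − p(6) − p(2) = 3,010 + 2,436 − 1,255 − 792 + 231 + 101 − 11 − 2 = 3,718.
p(15) = p(14) + p(13) − p(10) − p(8) + p(3) + p(0) = 135 + 101 − 42 − 22 + 3 + 1 = 176.
Difference = 3,718 − 176 = 3,542.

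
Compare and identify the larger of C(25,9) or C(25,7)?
C(25,9)
C(25,9)=2,042,975, C(25,7)=480,700.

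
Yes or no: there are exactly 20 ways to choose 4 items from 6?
No

Reasoning: C(6,4) = 15 ≠ 20.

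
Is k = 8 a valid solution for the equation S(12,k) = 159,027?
S(12,8) = 8·S(11,8) + S(11,7) = 8·11,880 + 63,987 = 159,027, which equals 159,027.

Answer: Yes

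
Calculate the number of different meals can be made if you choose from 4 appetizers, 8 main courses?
32
By the multiplication principle: 4 × 8 = 32.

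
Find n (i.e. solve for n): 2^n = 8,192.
8,192 = 1,024 × 8 = 2^10 × 2^3 = 2^13, so n = 13.

Answer: 13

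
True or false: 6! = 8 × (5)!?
False

Solution: 6! = 6 × 5! = 720, but 8 × 5! = 960.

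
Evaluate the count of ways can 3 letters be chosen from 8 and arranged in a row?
336
P(8,3) = 8!/(8-3)! = 336.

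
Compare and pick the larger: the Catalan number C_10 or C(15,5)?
C_10

Working:
C_10 = C(20,10)/(10+1) = 184,756/11 = 16,796; C(15,5) = 3,003.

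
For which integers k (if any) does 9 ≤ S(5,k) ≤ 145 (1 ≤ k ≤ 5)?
2, 3, 4

Solution: S(5,1)=1; S(5,2)=15; S(5,3)=25; S(5,4)=10; S(5,5)=1. So valid k = 2, 3, 4.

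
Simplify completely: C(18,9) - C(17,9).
24,310

Explanation: C(18,9) - C(17,9) = C(17,8) = 24,310.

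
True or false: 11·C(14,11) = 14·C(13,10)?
True

Reasoning: Absorption identity k·C(n,k) = n·C(n-1,k-1). LHS = 11·364 = 4,004; RHS = 14·286 = 4,004.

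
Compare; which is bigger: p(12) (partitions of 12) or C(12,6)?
C(12,6)

Solution: Pentagonal recurrence p(n) = p(n−1) + p(n−2) − p(n−5) − p(n−7) + …: p(12) = p(11) + p(10) − p(7) − p(5) + p(0) = 56 + 42 − 15 − 7 + 1 = 77; C(12,6) = 924.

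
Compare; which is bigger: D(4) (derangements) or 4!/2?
4!/2

Reasoning: D(4) = (4-1)·[D(3) + D(2)] = 3·[2 + 1] = 9; 4!/2 = 24/2 = 12.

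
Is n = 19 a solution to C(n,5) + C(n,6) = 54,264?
No

C(19,5) + C(19,6) = 11,628 + 27,132 = 38,760, which does not equal 54,264.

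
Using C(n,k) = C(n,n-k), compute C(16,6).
8,008

Reasoning: C(16,6) = C(16,10) = 8,008.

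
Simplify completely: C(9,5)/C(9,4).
C(n,k+1)/C(n,k) = (n−k)/(k+1). Here (9−4)/(4+1) = 5/5 = 1.

Answer: 1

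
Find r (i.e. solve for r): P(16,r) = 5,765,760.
6

Explanation: P(16,r) = 16·15·…·(16−r+1), a product of r factors. Multiplying down from 16: 16 = 16; 16·15 = 240; 16·15·14 = 3,360; 16·15·14·13 = 43,680; 16·15·14·13·12 = 524,160; 16·15·14·13·12·11 = 5,765,760 ✓ (6 factors). So r = 6.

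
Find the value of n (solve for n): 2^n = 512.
9

Solution: 2^9 = 512, so n = 9.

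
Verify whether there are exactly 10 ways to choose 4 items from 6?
False
C(6,4) = 15 ≠ 10.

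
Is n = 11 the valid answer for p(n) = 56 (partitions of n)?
Yes

Explanation: Pentagonal recurrence p(n) = p(n−1) + p(n−2) − p(n−5) − p(n−7) + …: p(11) = p(10) + p(9) − p(6) − p(4) = 42 + 30 − 11 − 5 = 56, which equals 56.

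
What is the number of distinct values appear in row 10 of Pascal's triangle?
Row 10 has entries C(10,0)..C(10,10); by symmetry C(10,k)=C(10,10-k), giving 6 distinct values.
Final answer: 6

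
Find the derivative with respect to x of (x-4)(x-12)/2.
d/dx[(x-4)(x-12)] = (x-12) + (x-4) = 2x - 16. Dividing by 2 gives (2x - 16)/2.
Final answer: (2x - 16)/2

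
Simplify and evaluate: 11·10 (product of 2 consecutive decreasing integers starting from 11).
110

Explanation: This is P(11,2) = 11!/(9)! = 110.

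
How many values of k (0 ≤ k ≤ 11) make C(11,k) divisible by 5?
6

Checking C(11,k) mod 5 for k = 0..11: divisible at k = 2, 3, 4, 7, 8, 9. That's 6 values.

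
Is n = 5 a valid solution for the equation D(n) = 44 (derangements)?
Yes

Solution: D(5) = (5-1)·[D(4) + D(3)] = 4·[9 + 2] = 44, which equals 44.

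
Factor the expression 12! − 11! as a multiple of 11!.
11 × 11! = 439,084,800

Working:
12! − 11! = 12·11! − 11! = (12 − 1)·11! = 11 × 11! = 439,084,800.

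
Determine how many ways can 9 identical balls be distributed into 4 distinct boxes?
220

C(9+4-1, 4-1) = C(12, 3) = 220.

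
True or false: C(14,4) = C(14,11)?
C(14,4) = 1,001 but C(14,11) = 364; symmetry gives C(14,4) = C(14,10), not C(14,11).
Final answer: False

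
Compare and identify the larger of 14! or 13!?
14!

Working:
14!=87,178,291,200, 13!=6,227,020,800. 14! > 13!.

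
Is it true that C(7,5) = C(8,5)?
False
LHS = C(7,5) = 21; RHS = C(8,5) = 56. 21 ≠ 56, so the statement does not hold.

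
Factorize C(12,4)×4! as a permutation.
P(12,4)

C(12,4)×4! = [12!/(4!(8)!)]×4! = 12!/(8)! = P(12,4) = 11,880.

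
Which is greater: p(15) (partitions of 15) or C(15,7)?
C(15,7)

Explanation: Pentagonal recurrence p(n) = p(n−1) + p(n−2) − p(n−5) − p(n−7) + …: p(15) = p(14) + p(13) − p(10) − p(8) + p(3) + p(0) = 135 + 101 − 42 − 22 + 3 + 1 = 176; C(15,7) = 6,435.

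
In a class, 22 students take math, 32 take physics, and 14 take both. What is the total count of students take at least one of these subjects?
|A∪B| = |A|+|B|-|A∩B| = 22+32-14 = 40.

Answer: 40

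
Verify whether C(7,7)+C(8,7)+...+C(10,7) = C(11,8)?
True

Working:
Hockey stick identity gives Σ = C(11,8) = 165; RHS C(11,8) = 165.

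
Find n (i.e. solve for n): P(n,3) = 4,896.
18

Explanation: P(n,3) = n(n−1)(n−2) is increasing in n; n(n−1)(n−2) ≈ (n−1)^3 = 4,896 gives n ≈ 18.0. Check: P(16,3) = 3,360, P(17,3) = 4,080, P(18,3) = 4,896 ✓. So n = 18.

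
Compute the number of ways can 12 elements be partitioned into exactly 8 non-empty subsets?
159,027

Explanation: This equals S(12,8), the Stirling number of the 2nd kind.
Using the Stirling recurrence: S(n,k) = k·S(n-1,k) + S(n-1,k-1)
S(12,8) = 8·S(11,8) + S(11,7)
         = 8·11880 + 63987
         = 95040 + 63987
         = 159,027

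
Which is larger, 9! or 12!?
12!

Reasoning: 9!=362,880, 12!=479,001,600. 12! > 9!.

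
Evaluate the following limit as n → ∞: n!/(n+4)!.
0
n!/(n+4)! = 1/[(n+1)(n+2)···(n+4)] → 0 as n → ∞.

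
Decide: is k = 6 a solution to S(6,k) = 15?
No

Solution: S(6,6) = 6·S(5,6) + S(5,5) = 6·0 + 1 = 1, which does not equal 15.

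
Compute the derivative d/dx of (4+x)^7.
7(4+x)^6

Solution: Using the power rule: d/dx (4+x)^7 = 7(4+x)^{6}.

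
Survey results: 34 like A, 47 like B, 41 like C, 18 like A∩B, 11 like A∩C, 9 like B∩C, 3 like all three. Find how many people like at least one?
87

Solution: |A∪B∪C| = 34+47+41-18-11-9+3 = 87.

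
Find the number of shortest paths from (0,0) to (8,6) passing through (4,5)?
630

Working:
To (4,5): C(9,4)=126. From there: C(5,4)=5. Total: 630.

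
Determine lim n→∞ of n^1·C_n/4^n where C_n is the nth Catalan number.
0

Reasoning: C_n ~ 4^n/(n^(3/2)√π), so n^1·C_n/4^n ~ n^(1 − 3/2)/√π → 0.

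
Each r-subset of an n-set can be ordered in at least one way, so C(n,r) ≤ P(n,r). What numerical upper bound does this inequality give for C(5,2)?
20

P(5,2) = 5·4 = 20, so C(5,2) ≤ 20. (The bound is loose by a factor of 2! = 2: C(5,2) = 20/2 = 10.)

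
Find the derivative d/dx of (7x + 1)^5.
35(7x + 1)^4

Explanation: Chain rule: 5(7x+1)^{4} × 7 = 35(7x+1)^{4}.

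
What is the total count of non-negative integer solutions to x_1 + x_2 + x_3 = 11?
78

Reasoning: C(11+3-1, 3-1) = 78.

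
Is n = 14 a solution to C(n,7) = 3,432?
Yes

Working:
C(14,7) = 14·13·12·11·10·9·8/7! = 17,297,280/5,040 = 3,432, which equals 3,432.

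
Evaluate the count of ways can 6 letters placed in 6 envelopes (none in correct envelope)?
265

Using D(n) = (n-1)[D(n-1) + D(n-2)]:
D(6) = (6-1) × [D(5) + D(4)]
      = 5 × [44 + 9]
      = 5 × 53
      = 265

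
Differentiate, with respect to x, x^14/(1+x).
(14x^13(1+x) - x^14)/(1+x)²

Reasoning: Quotient rule: [14x^{13}(1+x) - x^14]/(1+x)².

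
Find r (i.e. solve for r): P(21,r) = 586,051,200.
7

P(21,r) = 21·20·…·(21−r+1), a product of r factors. Multiplying down from 21: 21 = 21; 21·20 = 420; 21·20·19 = 7,980; 21·20·19·18 = 143,640; 21·20·19·18·17 = 2,441,880; 21·20·19·18·17·16 = 39,070,080; 21·20·19·18·17·16·15 = 586,051,200 ✓ (7 factors). So r = 7.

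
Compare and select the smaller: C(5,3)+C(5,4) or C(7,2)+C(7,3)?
C(5,3)+C(5,4)

First=15, Second=56.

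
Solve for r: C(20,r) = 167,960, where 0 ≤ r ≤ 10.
9

Explanation: C(20,r) is increasing for 0 ≤ r ≤ 10. Stepping up (C(20,r+1) = C(20,r)·(20−r)/(r+1)): C(20,1) = 20, C(20,2) = 190, C(20,3) = 1,140, C(20,4) = 4,845, C(20,5) = 15,504, C(20,6) = 38,760, C(20,7) = 77,520, C(20,8) = 125,970, C(20,9) = 167,960 ✓. So r = 9.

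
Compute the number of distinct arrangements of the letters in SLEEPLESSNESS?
Word has 13 letters (S=5, L=2, E=4, P=1, N=1). Arrangements: 13!/Π(k!) = 1,081,080.

Answer: 1,081,080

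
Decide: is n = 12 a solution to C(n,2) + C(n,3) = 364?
No

C(12,2) + C(12,3) = 66 + 220 = 286, which does not equal 364.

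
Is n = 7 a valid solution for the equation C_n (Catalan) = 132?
No

Working:
C_7 = C(14,7)/(7+1) = 3,432/8 = 429, which does not equal 132.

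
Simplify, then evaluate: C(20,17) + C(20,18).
1,330

Explanation: By Pascal's identity: C(21,18) = 1,330.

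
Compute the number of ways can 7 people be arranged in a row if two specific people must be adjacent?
1,440
Treat pair as unit: (7-1)! arrangements × 2 internal orders = 1,440.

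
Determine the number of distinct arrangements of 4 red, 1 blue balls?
5
Multinomial: 5!/(4! × 1!) = 5.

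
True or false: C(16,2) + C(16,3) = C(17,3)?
True

Pascal's identity C(n,k) + C(n,k+1) = C(n+1,k+1): 120 + 560 = 680 = C(17,3).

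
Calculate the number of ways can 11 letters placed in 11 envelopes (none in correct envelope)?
14,684,570

Reasoning: Using D(n) = (n-1)[D(n-1) + D(n-2)]:
D(11) = (11-1) × [D(10) + D(9)]
      = 10 × [1334961 + 133496]
      = 10 × 1468457
      = 14,684,570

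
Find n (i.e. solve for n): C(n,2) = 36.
9

C(n,2) = n(n−1)/2! is increasing in n, and n(n−1) = 2!·36 = 72 ≈ (n−0.5)^2 gives n ≈ 9.0. Check: C(7,2) = 21, C(8,2) = 28, C(9,2) = 36 ✓. So n = 9.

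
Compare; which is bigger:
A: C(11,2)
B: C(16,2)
B

Reasoning: A=C(11,2)=55, B=C(16,2)=120.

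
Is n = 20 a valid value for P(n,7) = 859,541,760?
No

Solution: P(20,7) = 20·19·18·17·16·15·14 = 390,700,800, which does not equal 859,541,760.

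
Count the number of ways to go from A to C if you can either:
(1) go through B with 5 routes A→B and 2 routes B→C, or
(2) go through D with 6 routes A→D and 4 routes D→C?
Route via B: 5×2=10. Route via D: 6×4=24. Total: 34.
Final answer: 34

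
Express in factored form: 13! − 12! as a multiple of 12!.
13! − 12! = 13·12! − 12! = (13 − 1)·12! = 12 × 12! = 5,748,019,200.
Final answer: 12 × 12! = 5,748,019,200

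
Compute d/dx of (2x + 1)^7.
14(2x + 1)^6

Explanation: Chain rule: 7(2x+1)^{6} × 2 = 14(2x+1)^{6}.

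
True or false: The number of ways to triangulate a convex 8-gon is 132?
True

Explanation: Triangulations of a convex 8-gon are counted by the Catalan number C_6: C_6 = C(12,6)/(6+1) = 924/7 = 132.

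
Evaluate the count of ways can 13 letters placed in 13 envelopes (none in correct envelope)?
2,290,792,932

Working:
Using D(n) = (n-1)[D(n-1) + D(n-2)]:
D(13) = (13-1) × [D(12) + D(11)]
      = 12 × [176214841 + 14684570]
      = 12 × 190899411
      = 2,290,792,932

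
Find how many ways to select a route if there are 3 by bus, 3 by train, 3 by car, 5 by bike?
14
By the addition principle: 3 + 3 + 3 + 5 = 14.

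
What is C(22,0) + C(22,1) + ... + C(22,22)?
4,194,304

Explanation: Sum of binomial coefficients = 2^22 = 4,194,304.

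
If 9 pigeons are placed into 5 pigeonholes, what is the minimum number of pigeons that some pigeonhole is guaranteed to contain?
2

Explanation: Pigeonhole: ⌈9/5⌉ = 2.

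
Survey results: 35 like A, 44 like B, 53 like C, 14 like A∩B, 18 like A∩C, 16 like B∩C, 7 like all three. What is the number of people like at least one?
91

Reasoning: |A∪B∪C| = 35+44+53-14-18-16+7 = 91.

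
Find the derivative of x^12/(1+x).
Quotient rule: [12x^{11}(1+x) - x^12]/(1+x)².
Final answer: (12x^11(1+x) - x^12)/(1+x)²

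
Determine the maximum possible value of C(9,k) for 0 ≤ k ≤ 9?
Maximum at k = 4 or k = 5: C(9,4) = 126.

Answer: 126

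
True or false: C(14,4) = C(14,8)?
False

Working:
C(14,4) = 1,001 but C(14,8) = 3,003; symmetry gives C(14,4) = C(14,10), not C(14,8).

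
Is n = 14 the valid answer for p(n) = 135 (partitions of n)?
Yes

Working:
Pentagonal recurrence p(n) = p(n−1) + p(n−2) − p(n−5) − p(n−7) + …: p(14) = p(13) + p(12) − p(9) − p(7) + p(2) = 101 + 77 − 30 − 15 + 2 = 135, which equals 135.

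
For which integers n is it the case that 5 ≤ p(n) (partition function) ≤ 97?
4, 5, 6, 7, 8, 9, 10, 11, 12

Working:
Tabulating p(n) via p(n) = p(n−1) + p(n−2) − p(n−5) − p(n−7) + …: p(3)=3; p(4)=5; p(5)=7; p(6)=11; p(7)=15; p(8)=22; p(9)=30; p(10)=42; p(11)=56; p(12)=77; p(13)=101. So valid n = 4, 5, 6, 7, 8, 9, 10, 11, 12.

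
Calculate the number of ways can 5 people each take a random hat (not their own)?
44

Using D(n) = (n-1)[D(n-1) + D(n-2)]:
D(5) = (5-1) × [D(4) + D(3)]
      = 4 × [9 + 2]
      = 4 × 11
      = 44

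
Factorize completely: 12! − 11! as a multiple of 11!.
11 × 11! = 439,084,800

Reasoning: 12! − 11! = 12·11! − 11! = (12 − 1)·11! = 11 × 11! = 439,084,800.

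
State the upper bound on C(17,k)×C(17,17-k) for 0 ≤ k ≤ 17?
C(17,k)·C(17,17-k) = C(17,k)², maximised at the centre k = 8: C(17,8)² = 590,976,100.

Answer: 590,976,100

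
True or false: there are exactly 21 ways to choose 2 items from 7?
True

C(7,2) = 21.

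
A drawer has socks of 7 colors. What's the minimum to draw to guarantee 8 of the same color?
50

Worst case: 7 of each = 49. One more: 50.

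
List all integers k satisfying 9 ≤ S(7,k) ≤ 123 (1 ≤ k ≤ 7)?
S(7,1)=1; S(7,2)=63; S(7,3)=301; S(7,4)=350; S(7,5)=140; S(7,6)=21; S(7,7)=1. So valid k = 2, 6.
Final answer: 2, 6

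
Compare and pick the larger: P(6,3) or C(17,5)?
C(17,5)

Explanation: P(6,3)=120, C(17,5)=6,188.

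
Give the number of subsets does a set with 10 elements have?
1,024

Explanation: Each element can be included or excluded: 2^10 = 1,024.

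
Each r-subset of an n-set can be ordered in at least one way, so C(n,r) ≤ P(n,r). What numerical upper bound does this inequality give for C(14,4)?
P(14,4) = 14·13·12·11 = 24,024, so C(14,4) ≤ 24,024. (The bound is loose by a factor of 4! = 24: C(14,4) = 24,024/24 = 1,001.)

Answer: 24,024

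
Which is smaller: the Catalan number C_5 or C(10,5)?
C_5

Working:
C_5 = C(10,5)/(5+1) = 252/6 = 42; C(10,5) = 252.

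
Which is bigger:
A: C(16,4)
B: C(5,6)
A
A=C(16,4)=1,820, B=C(5,6)=0.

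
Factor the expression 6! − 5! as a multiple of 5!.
6! − 5! = 6·5! − 5! = (6 − 1)·5! = 5 × 5! = 600.
Final answer: 5 × 5! = 600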